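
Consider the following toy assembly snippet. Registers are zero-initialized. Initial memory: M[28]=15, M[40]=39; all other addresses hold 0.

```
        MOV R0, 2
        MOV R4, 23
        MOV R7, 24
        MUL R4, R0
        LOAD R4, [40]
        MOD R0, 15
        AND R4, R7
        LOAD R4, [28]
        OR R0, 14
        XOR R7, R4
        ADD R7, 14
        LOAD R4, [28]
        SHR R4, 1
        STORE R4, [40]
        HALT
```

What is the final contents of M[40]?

MOV R0, 2 → R0=2
MOV R4, 23 → R4=23
MOV R7, 24 → R7=24
MUL R4, R0 → R4=23*2=46
LOAD R4, [40] → R4=M[40]=39
MOD R0, 15 → R0=2%15=2
AND R4, R7 → R4=39&24=0
LOAD R4, [28] → R4=M[28]=15
OR R0, 14 → R0=2|14=14
XOR R7, R4 → R7=24^15=23
ADD R7, 14 → R7=23+14=37
LOAD R4, [28] → R4=M[28]=15
SHR R4, 1 → R4=15>>1=7
STORE R4, [40] → M[40]=7
halt.

7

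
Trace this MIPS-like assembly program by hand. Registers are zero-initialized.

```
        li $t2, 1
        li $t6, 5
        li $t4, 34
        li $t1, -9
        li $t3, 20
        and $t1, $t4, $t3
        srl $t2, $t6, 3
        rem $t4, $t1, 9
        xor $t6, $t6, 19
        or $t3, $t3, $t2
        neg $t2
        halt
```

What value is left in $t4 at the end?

$t2=1
$t6=5
$t4=34
$t1=-9
$t3=20
$t1=34&20=0
$t2=5>>3=0
$t4=0%9=0
$t6=5^19=22
$t3=20|0=20
$t2=-(0)=0
halt.

0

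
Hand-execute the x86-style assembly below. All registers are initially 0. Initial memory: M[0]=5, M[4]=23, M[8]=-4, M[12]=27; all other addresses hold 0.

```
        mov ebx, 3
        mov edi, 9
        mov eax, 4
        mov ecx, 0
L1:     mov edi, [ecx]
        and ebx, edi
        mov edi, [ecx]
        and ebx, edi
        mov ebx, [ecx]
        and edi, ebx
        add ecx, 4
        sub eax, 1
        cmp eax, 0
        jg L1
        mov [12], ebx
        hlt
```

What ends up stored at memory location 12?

ebx=3
edi=9
eax=4
ecx=0
edi=M[0]=5
ebx=3&5=1
edi=M[0]=5
ebx=1&5=1
ebx=M[0]=5
edi=5&5=5
ecx=0+4=4
eax=4-1=3
cmp eax, 0  (cmp 3,0)
jg L1: taken
edi=M[4]=23
ebx=5&23=5
edi=M[4]=23
ebx=5&23=5
ebx=M[4]=23
edi=23&23=23
ecx=4+4=8
eax=3-1=2
cmp eax, 0  (cmp 2,0)
jg L1: taken
edi=M[8]=-4
ebx=23&(-4)=20
edi=M[8]=-4
ebx=20&(-4)=20
ebx=M[8]=-4
edi=(-4)&(-4)=-4
ecx=8+4=12
eax=2-1=1
cmp eax, 0  (cmp 1,0)
jg L1: taken
edi=M[12]=27
ebx=(-4)&27=24
edi=M[12]=27
ebx=24&27=24
ebx=M[12]=27
edi=27&27=27
ecx=12+4=16
eax=1-1=0
cmp eax, 0  (cmp 0,0)
jg L1: not taken
mov [12], ebx → M[12]=27
halt.

27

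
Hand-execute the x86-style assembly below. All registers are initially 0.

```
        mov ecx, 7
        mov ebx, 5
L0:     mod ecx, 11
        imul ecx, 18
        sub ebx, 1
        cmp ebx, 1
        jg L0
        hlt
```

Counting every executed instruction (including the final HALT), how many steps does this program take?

after mov ecx, 7: ecx=7
after mov ebx, 5: ebx=5
after mod ecx, 11: ecx=7%11=7
after imul ecx, 18: ecx=7*18=126
after sub ebx, 1: ebx=5-1=4
cmp ebx, 1  (cmp 4,1)
jg L0: taken
after mod ecx, 11: ecx=126%11=5
after imul ecx, 18: ecx=5*18=90
after sub ebx, 1: ebx=4-1=3
cmp ebx, 1  (cmp 3,1)
jg L0: taken
after mod ecx, 11: ecx=90%11=2
after imul ecx, 18: ecx=2*18=36
after sub ebx, 1: ebx=3-1=2
cmp ebx, 1  (cmp 2,1)
jg L0: taken
after mod ecx, 11: ecx=36%11=3
after imul ecx, 18: ecx=3*18=54
after sub ebx, 1: ebx=2-1=1
cmp ebx, 1  (cmp 1,1)
jg L0: not taken
halt.
Total executed instructions: 23.

23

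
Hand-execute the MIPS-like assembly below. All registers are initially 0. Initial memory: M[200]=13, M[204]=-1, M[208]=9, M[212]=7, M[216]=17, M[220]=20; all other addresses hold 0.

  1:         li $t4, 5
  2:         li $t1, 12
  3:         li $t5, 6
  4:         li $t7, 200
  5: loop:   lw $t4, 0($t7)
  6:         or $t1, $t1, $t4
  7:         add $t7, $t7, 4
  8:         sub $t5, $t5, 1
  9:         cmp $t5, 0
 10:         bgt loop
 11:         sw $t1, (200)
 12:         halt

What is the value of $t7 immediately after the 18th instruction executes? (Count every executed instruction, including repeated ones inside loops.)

$t4=5
$t1=12
$t5=6
$t7=200
$t4=M[200]=13
$t1=12|13=13
$t7=200+4=204
$t5=6-1=5
cmp $t5, 0  (cmp 5,0)
bgt loop: taken
$t4=M[204]=-1
$t1=13|(-1)=-1
$t7=204+4=208
$t5=5-1=4
cmp $t5, 0  (cmp 4,0)
bgt loop: taken
$t4=M[208]=9
$t1=(-1)|9=-1
After step 18: $t7 = 208.

208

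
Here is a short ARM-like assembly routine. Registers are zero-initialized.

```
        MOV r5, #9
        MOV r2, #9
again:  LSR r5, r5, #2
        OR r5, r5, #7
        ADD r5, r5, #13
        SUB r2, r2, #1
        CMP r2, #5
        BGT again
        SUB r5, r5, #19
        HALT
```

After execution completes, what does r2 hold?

r5=9
r2=9
r5=9>>2=2
r5=2|7=7
r5=7+13=20
r2=9-1=8
CMP r2, #5  (cmp 8,5)
BGT again: taken
r5=20>>2=5
r5=5|7=7
r5=7+13=20
r2=8-1=7
CMP r2, #5  (cmp 7,5)
BGT again: taken
r5=20>>2=5
r5=5|7=7
r5=7+13=20
r2=7-1=6
CMP r2, #5  (cmp 6,5)
BGT again: taken
r5=20>>2=5
r5=5|7=7
r5=7+13=20
r2=6-1=5
CMP r2, #5  (cmp 5,5)
BGT again: not taken
r5=20-19=1
halt.

5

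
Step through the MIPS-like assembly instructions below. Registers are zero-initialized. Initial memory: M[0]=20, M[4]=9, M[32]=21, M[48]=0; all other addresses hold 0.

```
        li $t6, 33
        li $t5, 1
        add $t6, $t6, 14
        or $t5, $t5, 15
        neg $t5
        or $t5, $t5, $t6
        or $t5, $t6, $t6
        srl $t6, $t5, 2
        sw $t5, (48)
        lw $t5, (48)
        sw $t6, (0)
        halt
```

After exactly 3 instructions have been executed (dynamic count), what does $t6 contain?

47

$t6=33
$t5=1
$t6=33+14=47
After step 3: $t6 = 47.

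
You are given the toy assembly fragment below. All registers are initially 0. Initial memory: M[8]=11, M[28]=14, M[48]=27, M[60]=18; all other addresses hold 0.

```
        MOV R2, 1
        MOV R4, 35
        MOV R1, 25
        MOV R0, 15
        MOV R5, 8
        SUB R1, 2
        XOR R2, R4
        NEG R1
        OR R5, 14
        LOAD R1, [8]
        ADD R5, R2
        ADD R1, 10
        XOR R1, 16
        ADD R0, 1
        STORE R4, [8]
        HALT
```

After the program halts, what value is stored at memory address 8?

35

MOV R2, 1 → R2=1
MOV R4, 35 → R4=35
MOV R1, 25 → R1=25
MOV R0, 15 → R0=15
MOV R5, 8 → R5=8
SUB R1, 2 → R1=25-2=23
XOR R2, R4 → R2=1^35=34
NEG R1 → R1=-(23)=-23
OR R5, 14 → R5=8|14=14
LOAD R1, [8] → R1=M[8]=11
ADD R5, R2 → R5=14+34=48
ADD R1, 10 → R1=11+10=21
XOR R1, 16 → R1=21^16=5
ADD R0, 1 → R0=15+1=16
STORE R4, [8] → M[8]=35
halt.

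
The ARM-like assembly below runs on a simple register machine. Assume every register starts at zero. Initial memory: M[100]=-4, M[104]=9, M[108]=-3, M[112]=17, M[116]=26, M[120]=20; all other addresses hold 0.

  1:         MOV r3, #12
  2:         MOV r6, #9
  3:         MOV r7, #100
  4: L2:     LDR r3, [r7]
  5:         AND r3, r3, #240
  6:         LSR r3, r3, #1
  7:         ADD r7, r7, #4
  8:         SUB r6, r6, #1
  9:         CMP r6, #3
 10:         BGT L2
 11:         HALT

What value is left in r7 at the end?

after MOV r3, #12: r3=12
after MOV r6, #9: r6=9
after MOV r7, #100: r7=100
after LDR r3, [r7]: r3=M[100]=-4
after AND r3, r3, #240: r3=(-4)&240=240
after LSR r3, r3, #1: r3=240>>1=120
after ADD r7, r7, #4: r7=100+4=104
after SUB r6, r6, #1: r6=9-1=8
CMP r6, #3  (cmp 8,3)
BGT L2: taken
after LDR r3, [r7]: r3=M[104]=9
after AND r3, r3, #240: r3=9&240=0
after LSR r3, r3, #1: r3=0>>1=0
after ADD r7, r7, #4: r7=104+4=108
after SUB r6, r6, #1: r6=8-1=7
CMP r6, #3  (cmp 7,3)
BGT L2: taken
after LDR r3, [r7]: r3=M[108]=-3
after AND r3, r3, #240: r3=(-3)&240=240
after LSR r3, r3, #1: r3=240>>1=120
after ADD r7, r7, #4: r7=108+4=112
after SUB r6, r6, #1: r6=7-1=6
CMP r6, #3  (cmp 6,3)
BGT L2: taken
after LDR r3, [r7]: r3=M[112]=17
after AND r3, r3, #240: r3=17&240=16
after LSR r3, r3, #1: r3=16>>1=8
after ADD r7, r7, #4: r7=112+4=116
after SUB r6, r6, #1: r6=6-1=5
CMP r6, #3  (cmp 5,3)
BGT L2: taken
after LDR r3, [r7]: r3=M[116]=26
after AND r3, r3, #240: r3=26&240=16
after LSR r3, r3, #1: r3=16>>1=8
after ADD r7, r7, #4: r7=116+4=120
after SUB r6, r6, #1: r6=5-1=4
CMP r6, #3  (cmp 4,3)
BGT L2: taken
after LDR r3, [r7]: r3=M[120]=20
after AND r3, r3, #240: r3=20&240=16
after LSR r3, r3, #1: r3=16>>1=8
after ADD r7, r7, #4: r7=120+4=124
after SUB r6, r6, #1: r6=4-1=3
CMP r6, #3  (cmp 3,3)
BGT L2: not taken
halt.

124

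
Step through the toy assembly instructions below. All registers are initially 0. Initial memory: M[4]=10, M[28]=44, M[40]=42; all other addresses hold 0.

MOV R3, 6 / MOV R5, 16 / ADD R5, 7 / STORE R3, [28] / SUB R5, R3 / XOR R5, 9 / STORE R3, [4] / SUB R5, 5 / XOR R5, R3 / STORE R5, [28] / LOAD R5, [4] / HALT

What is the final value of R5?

6

R3=6
R5=16
R5=16+7=23
STORE R3, [28] → M[28]=6
R5=23-6=17
R5=17^9=24
STORE R3, [4] → M[4]=6
R5=24-5=19
R5=19^6=21
STORE R5, [28] → M[28]=21
R5=M[4]=6
halt.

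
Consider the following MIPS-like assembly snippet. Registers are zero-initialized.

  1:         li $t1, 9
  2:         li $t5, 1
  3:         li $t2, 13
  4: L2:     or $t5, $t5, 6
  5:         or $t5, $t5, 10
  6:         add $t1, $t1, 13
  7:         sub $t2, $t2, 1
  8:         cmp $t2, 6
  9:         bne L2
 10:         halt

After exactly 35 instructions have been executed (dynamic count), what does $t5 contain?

li $t1, 9 → $t1=9
li $t5, 1 → $t5=1
li $t2, 13 → $t2=13
or $t5, $t5, 6 → $t5=1|6=7
or $t5, $t5, 10 → $t5=7|10=15
add $t1, $t1, 13 → $t1=9+13=22
sub $t2, $t2, 1 → $t2=13-1=12
cmp $t2, 6  (cmp 12,6)
bne L2: taken
or $t5, $t5, 6 → $t5=15|6=15
or $t5, $t5, 10 → $t5=15|10=15
add $t1, $t1, 13 → $t1=22+13=35
sub $t2, $t2, 1 → $t2=12-1=11
cmp $t2, 6  (cmp 11,6)
bne L2: taken
or $t5, $t5, 6 → $t5=15|6=15
or $t5, $t5, 10 → $t5=15|10=15
add $t1, $t1, 13 → $t1=35+13=48
sub $t2, $t2, 1 → $t2=11-1=10
cmp $t2, 6  (cmp 10,6)
bne L2: taken
or $t5, $t5, 6 → $t5=15|6=15
or $t5, $t5, 10 → $t5=15|10=15
add $t1, $t1, 13 → $t1=48+13=61
sub $t2, $t2, 1 → $t2=10-1=9
cmp $t2, 6  (cmp 9,6)
bne L2: taken
or $t5, $t5, 6 → $t5=15|6=15
or $t5, $t5, 10 → $t5=15|10=15
add $t1, $t1, 13 → $t1=61+13=74
sub $t2, $t2, 1 → $t2=9-1=8
cmp $t2, 6  (cmp 8,6)
bne L2: taken
or $t5, $t5, 6 → $t5=15|6=15
or $t5, $t5, 10 → $t5=15|10=15
After step 35: $t5 = 15.

15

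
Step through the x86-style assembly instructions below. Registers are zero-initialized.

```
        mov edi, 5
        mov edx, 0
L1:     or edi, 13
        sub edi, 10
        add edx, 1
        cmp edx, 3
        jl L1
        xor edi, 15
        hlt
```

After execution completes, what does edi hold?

edi=5
edx=0
edi=5|13=13
edi=13-10=3
edx=0+1=1
cmp edx, 3  (cmp 1,3)
jl L1: taken
edi=3|13=15
edi=15-10=5
edx=1+1=2
cmp edx, 3  (cmp 2,3)
jl L1: taken
edi=5|13=13
edi=13-10=3
edx=2+1=3
cmp edx, 3  (cmp 3,3)
jl L1: not taken
edi=3^15=12
halt.

12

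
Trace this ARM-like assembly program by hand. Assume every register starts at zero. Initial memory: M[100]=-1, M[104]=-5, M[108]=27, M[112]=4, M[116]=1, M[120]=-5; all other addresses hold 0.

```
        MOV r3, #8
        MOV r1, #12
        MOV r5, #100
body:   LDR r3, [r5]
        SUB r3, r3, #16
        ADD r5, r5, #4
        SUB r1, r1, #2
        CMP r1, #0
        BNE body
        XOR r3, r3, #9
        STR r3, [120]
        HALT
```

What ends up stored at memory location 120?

-30

r3=8
r1=12
r5=100
r3=M[100]=-1
r3=(-1)-16=-17
r5=100+4=104
r1=12-2=10
CMP r1, #0  (cmp 10,0)
BNE body: taken
r3=M[104]=-5
r3=(-5)-16=-21
r5=104+4=108
r1=10-2=8
CMP r1, #0  (cmp 8,0)
BNE body: taken
r3=M[108]=27
r3=27-16=11
r5=108+4=112
r1=8-2=6
CMP r1, #0  (cmp 6,0)
BNE body: taken
r3=M[112]=4
r3=4-16=-12
r5=112+4=116
r1=6-2=4
CMP r1, #0  (cmp 4,0)
BNE body: taken
r3=M[116]=1
r3=1-16=-15
r5=116+4=120
r1=4-2=2
CMP r1, #0  (cmp 2,0)
BNE body: taken
r3=M[120]=-5
r3=(-5)-16=-21
r5=120+4=124
r1=2-2=0
CMP r1, #0  (cmp 0,0)
BNE body: not taken
r3=(-21)^9=-30
STR r3, [120] → M[120]=-30
halt.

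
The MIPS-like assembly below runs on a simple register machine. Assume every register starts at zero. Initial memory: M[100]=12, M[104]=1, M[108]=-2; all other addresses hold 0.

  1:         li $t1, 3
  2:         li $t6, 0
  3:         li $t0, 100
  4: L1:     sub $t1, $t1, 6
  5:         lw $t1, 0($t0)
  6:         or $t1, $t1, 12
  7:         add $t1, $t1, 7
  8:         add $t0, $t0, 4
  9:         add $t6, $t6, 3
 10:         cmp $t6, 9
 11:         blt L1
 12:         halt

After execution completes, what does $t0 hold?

112

$t1=3
$t6=0
$t0=100
$t1=3-6=-3
$t1=M[100]=12
$t1=12|12=12
$t1=12+7=19
$t0=100+4=104
$t6=0+3=3
cmp $t6, 9  (cmp 3,9)
blt L1: taken
$t1=19-6=13
$t1=M[104]=1
$t1=1|12=13
$t1=13+7=20
$t0=104+4=108
$t6=3+3=6
cmp $t6, 9  (cmp 6,9)
blt L1: taken
$t1=20-6=14
$t1=M[108]=-2
$t1=(-2)|12=-2
$t1=(-2)+7=5
$t0=108+4=112
$t6=6+3=9
cmp $t6, 9  (cmp 9,9)
blt L1: not taken
halt.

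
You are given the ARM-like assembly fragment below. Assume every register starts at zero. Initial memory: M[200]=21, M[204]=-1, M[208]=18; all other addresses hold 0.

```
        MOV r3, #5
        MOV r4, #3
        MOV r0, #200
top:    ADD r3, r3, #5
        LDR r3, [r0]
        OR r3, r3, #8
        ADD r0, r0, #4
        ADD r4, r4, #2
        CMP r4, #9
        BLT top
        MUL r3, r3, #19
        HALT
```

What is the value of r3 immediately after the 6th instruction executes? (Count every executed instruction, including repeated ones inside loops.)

after MOV r3, #5: r3=5
after MOV r4, #3: r4=3
after MOV r0, #200: r0=200
after ADD r3, r3, #5: r3=5+5=10
after LDR r3, [r0]: r3=M[200]=21
after OR r3, r3, #8: r3=21|8=29
After step 6: r3 = 29.

29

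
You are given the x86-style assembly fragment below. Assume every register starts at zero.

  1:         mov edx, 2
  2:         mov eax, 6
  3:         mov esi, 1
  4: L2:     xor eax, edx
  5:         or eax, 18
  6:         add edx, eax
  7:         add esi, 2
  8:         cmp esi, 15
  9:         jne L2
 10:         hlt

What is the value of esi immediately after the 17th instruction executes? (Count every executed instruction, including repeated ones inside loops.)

5

mov edx, 2 → edx=2
mov eax, 6 → eax=6
mov esi, 1 → esi=1
xor eax, edx → eax=6^2=4
or eax, 18 → eax=4|18=22
add edx, eax → edx=2+22=24
add esi, 2 → esi=1+2=3
cmp esi, 15  (cmp 3,15)
jne L2: taken
xor eax, edx → eax=22^24=14
or eax, 18 → eax=14|18=30
add edx, eax → edx=24+30=54
add esi, 2 → esi=3+2=5
cmp esi, 15  (cmp 5,15)
jne L2: taken
xor eax, edx → eax=30^54=40
or eax, 18 → eax=40|18=58
After step 17: esi = 5.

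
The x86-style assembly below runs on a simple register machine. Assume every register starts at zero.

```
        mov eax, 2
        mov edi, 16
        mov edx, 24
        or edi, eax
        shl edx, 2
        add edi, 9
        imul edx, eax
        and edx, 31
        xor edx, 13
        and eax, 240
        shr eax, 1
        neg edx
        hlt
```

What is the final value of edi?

27

mov eax, 2 → eax=2
mov edi, 16 → edi=16
mov edx, 24 → edx=24
or edi, eax → edi=16|2=18
shl edx, 2 → edx=24<<2=96
add edi, 9 → edi=18+9=27
imul edx, eax → edx=96*2=192
and edx, 31 → edx=192&31=0
xor edx, 13 → edx=0^13=13
and eax, 240 → eax=2&240=0
shr eax, 1 → eax=0>>1=0
neg edx → edx=-(13)=-13
halt.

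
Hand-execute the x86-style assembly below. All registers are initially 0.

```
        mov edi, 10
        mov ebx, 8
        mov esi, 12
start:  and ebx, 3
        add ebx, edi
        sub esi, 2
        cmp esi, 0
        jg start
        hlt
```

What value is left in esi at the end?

0

edi=10
ebx=8
esi=12
ebx=8&3=0
ebx=0+10=10
esi=12-2=10
cmp esi, 0  (cmp 10,0)
jg start: taken
ebx=10&3=2
ebx=2+10=12
esi=10-2=8
cmp esi, 0  (cmp 8,0)
jg start: taken
ebx=12&3=0
ebx=0+10=10
esi=8-2=6
cmp esi, 0  (cmp 6,0)
jg start: taken
ebx=10&3=2
ebx=2+10=12
esi=6-2=4
cmp esi, 0  (cmp 4,0)
jg start: taken
ebx=12&3=0
ebx=0+10=10
esi=4-2=2
cmp esi, 0  (cmp 2,0)
jg start: taken
ebx=10&3=2
ebx=2+10=12
esi=2-2=0
cmp esi, 0  (cmp 0,0)
jg start: not taken
halt.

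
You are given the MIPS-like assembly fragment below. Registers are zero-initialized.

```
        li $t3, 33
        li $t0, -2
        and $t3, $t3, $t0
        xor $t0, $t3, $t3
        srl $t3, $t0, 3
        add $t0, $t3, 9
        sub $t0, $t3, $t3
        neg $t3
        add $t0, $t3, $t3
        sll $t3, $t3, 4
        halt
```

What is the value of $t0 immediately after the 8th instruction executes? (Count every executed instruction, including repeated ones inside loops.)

$t3=33
$t0=-2
$t3=33&(-2)=32
$t0=32^32=0
$t3=0>>3=0
$t0=0+9=9
$t0=0-0=0
$t3=-(0)=0
After step 8: $t0 = 0.

0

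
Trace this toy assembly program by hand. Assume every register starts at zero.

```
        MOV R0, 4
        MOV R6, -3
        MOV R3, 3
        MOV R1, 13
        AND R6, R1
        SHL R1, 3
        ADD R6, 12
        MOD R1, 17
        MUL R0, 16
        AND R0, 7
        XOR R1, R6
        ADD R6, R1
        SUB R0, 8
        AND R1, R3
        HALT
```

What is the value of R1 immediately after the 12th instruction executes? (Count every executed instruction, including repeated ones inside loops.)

after MOV R0, 4: R0=4
after MOV R6, -3: R6=-3
after MOV R3, 3: R3=3
after MOV R1, 13: R1=13
after AND R6, R1: R6=(-3)&13=13
after SHL R1, 3: R1=13<<3=104
after ADD R6, 12: R6=13+12=25
after MOD R1, 17: R1=104%17=2
after MUL R0, 16: R0=4*16=64
after AND R0, 7: R0=64&7=0
after XOR R1, R6: R1=2^25=27
after ADD R6, R1: R6=25+27=52
After step 12: R1 = 27.

27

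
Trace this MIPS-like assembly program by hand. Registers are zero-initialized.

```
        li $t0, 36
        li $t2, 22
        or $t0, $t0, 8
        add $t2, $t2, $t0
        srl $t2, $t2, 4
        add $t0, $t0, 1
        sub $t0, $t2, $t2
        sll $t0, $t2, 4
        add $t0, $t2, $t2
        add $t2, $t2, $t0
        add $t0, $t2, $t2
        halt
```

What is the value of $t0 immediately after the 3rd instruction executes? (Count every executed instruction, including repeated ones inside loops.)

after li $t0, 36: $t0=36
after li $t2, 22: $t2=22
after or $t0, $t0, 8: $t0=36|8=44
After step 3: $t0 = 44.

44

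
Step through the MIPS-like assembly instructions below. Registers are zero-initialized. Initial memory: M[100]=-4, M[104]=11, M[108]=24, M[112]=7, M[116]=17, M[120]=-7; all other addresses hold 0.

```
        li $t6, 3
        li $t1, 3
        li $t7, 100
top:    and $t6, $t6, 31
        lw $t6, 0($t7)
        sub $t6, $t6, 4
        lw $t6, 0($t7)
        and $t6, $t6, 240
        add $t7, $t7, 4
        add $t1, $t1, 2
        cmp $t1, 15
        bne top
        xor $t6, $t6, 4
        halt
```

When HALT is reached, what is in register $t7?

124

li $t6, 3 → $t6=3
li $t1, 3 → $t1=3
li $t7, 100 → $t7=100
and $t6, $t6, 31 → $t6=3&31=3
lw $t6, 0($t7) → $t6=M[100]=-4
sub $t6, $t6, 4 → $t6=(-4)-4=-8
lw $t6, 0($t7) → $t6=M[100]=-4
and $t6, $t6, 240 → $t6=(-4)&240=240
add $t7, $t7, 4 → $t7=100+4=104
add $t1, $t1, 2 → $t1=3+2=5
cmp $t1, 15  (cmp 5,15)
bne top: taken
and $t6, $t6, 31 → $t6=240&31=16
lw $t6, 0($t7) → $t6=M[104]=11
sub $t6, $t6, 4 → $t6=11-4=7
lw $t6, 0($t7) → $t6=M[104]=11
and $t6, $t6, 240 → $t6=11&240=0
add $t7, $t7, 4 → $t7=104+4=108
add $t1, $t1, 2 → $t1=5+2=7
cmp $t1, 15  (cmp 7,15)
bne top: taken
and $t6, $t6, 31 → $t6=0&31=0
lw $t6, 0($t7) → $t6=M[108]=24
sub $t6, $t6, 4 → $t6=24-4=20
lw $t6, 0($t7) → $t6=M[108]=24
and $t6, $t6, 240 → $t6=24&240=16
add $t7, $t7, 4 → $t7=108+4=112
add $t1, $t1, 2 → $t1=7+2=9
cmp $t1, 15  (cmp 9,15)
bne top: taken
and $t6, $t6, 31 → $t6=16&31=16
lw $t6, 0($t7) → $t6=M[112]=7
sub $t6, $t6, 4 → $t6=7-4=3
lw $t6, 0($t7) → $t6=M[112]=7
and $t6, $t6, 240 → $t6=7&240=0
add $t7, $t7, 4 → $t7=112+4=116
add $t1, $t1, 2 → $t1=9+2=11
cmp $t1, 15  (cmp 11,15)
bne top: taken
and $t6, $t6, 31 → $t6=0&31=0
lw $t6, 0($t7) → $t6=M[116]=17
sub $t6, $t6, 4 → $t6=17-4=13
lw $t6, 0($t7) → $t6=M[116]=17
and $t6, $t6, 240 → $t6=17&240=16
add $t7, $t7, 4 → $t7=116+4=120
add $t1, $t1, 2 → $t1=11+2=13
cmp $t1, 15  (cmp 13,15)
bne top: taken
and $t6, $t6, 31 → $t6=16&31=16
lw $t6, 0($t7) → $t6=M[120]=-7
sub $t6, $t6, 4 → $t6=(-7)-4=-11
lw $t6, 0($t7) → $t6=M[120]=-7
and $t6, $t6, 240 → $t6=(-7)&240=240
add $t7, $t7, 4 → $t7=120+4=124
add $t1, $t1, 2 → $t1=13+2=15
cmp $t1, 15  (cmp 15,15)
bne top: not taken
xor $t6, $t6, 4 → $t6=240^4=244
halt.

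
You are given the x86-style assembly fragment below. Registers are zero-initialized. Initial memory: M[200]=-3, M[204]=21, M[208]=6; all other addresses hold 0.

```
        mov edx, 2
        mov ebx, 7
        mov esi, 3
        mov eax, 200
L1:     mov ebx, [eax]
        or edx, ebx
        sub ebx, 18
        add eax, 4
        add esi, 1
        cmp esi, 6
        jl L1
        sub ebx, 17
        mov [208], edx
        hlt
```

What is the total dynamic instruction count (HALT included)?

edx=2
ebx=7
esi=3
eax=200
ebx=M[200]=-3
edx=2|(-3)=-1
ebx=(-3)-18=-21
eax=200+4=204
esi=3+1=4
cmp esi, 6  (cmp 4,6)
jl L1: taken
ebx=M[204]=21
edx=(-1)|21=-1
ebx=21-18=3
eax=204+4=208
esi=4+1=5
cmp esi, 6  (cmp 5,6)
jl L1: taken
ebx=M[208]=6
edx=(-1)|6=-1
ebx=6-18=-12
eax=208+4=212
esi=5+1=6
cmp esi, 6  (cmp 6,6)
jl L1: not taken
ebx=(-12)-17=-29
mov [208], edx → M[208]=-1
halt.
Total executed instructions: 28.

28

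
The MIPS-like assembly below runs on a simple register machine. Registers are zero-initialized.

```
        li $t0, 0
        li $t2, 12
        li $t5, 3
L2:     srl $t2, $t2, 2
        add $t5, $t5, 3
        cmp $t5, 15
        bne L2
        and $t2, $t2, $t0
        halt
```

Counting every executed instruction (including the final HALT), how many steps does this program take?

li $t0, 0 → $t0=0
li $t2, 12 → $t2=12
li $t5, 3 → $t5=3
srl $t2, $t2, 2 → $t2=12>>2=3
add $t5, $t5, 3 → $t5=3+3=6
cmp $t5, 15  (cmp 6,15)
bne L2: taken
srl $t2, $t2, 2 → $t2=3>>2=0
add $t5, $t5, 3 → $t5=6+3=9
cmp $t5, 15  (cmp 9,15)
bne L2: taken
srl $t2, $t2, 2 → $t2=0>>2=0
add $t5, $t5, 3 → $t5=9+3=12
cmp $t5, 15  (cmp 12,15)
bne L2: taken
srl $t2, $t2, 2 → $t2=0>>2=0
add $t5, $t5, 3 → $t5=12+3=15
cmp $t5, 15  (cmp 15,15)
bne L2: not taken
and $t2, $t2, $t0 → $t2=0&0=0
halt.
Total executed instructions: 21.

21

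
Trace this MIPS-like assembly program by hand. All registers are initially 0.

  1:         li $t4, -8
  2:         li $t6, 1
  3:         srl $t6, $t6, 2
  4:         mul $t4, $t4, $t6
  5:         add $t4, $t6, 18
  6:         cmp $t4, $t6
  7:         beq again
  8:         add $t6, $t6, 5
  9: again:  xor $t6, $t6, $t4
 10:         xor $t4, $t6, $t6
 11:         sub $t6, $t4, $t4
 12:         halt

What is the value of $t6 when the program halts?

0

$t4=-8
$t6=1
$t6=1>>2=0
$t4=(-8)*0=0
$t4=0+18=18
cmp $t4, $t6  (cmp 18,0)
beq again: not taken
$t6=0+5=5
$t6=5^18=23
$t4=23^23=0
$t6=0-0=0
halt.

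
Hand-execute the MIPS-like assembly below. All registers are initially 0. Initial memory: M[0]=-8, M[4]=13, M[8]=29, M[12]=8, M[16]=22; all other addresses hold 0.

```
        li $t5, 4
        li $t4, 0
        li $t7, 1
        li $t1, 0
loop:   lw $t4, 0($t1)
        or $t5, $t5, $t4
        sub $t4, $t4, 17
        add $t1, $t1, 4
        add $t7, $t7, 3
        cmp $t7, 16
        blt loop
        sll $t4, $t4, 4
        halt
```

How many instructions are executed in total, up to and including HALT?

41

after li $t5, 4: $t5=4
after li $t4, 0: $t4=0
after li $t7, 1: $t7=1
after li $t1, 0: $t1=0
after lw $t4, 0($t1): $t4=M[0]=-8
after or $t5, $t5, $t4: $t5=4|(-8)=-4
after sub $t4, $t4, 17: $t4=(-8)-17=-25
after add $t1, $t1, 4: $t1=0+4=4
after add $t7, $t7, 3: $t7=1+3=4
cmp $t7, 16  (cmp 4,16)
blt loop: taken
after lw $t4, 0($t1): $t4=M[4]=13
after or $t5, $t5, $t4: $t5=(-4)|13=-3
after sub $t4, $t4, 17: $t4=13-17=-4
after add $t1, $t1, 4: $t1=4+4=8
after add $t7, $t7, 3: $t7=4+3=7
cmp $t7, 16  (cmp 7,16)
blt loop: taken
after lw $t4, 0($t1): $t4=M[8]=29
after or $t5, $t5, $t4: $t5=(-3)|29=-3
after sub $t4, $t4, 17: $t4=29-17=12
after add $t1, $t1, 4: $t1=8+4=12
after add $t7, $t7, 3: $t7=7+3=10
cmp $t7, 16  (cmp 10,16)
blt loop: taken
after lw $t4, 0($t1): $t4=M[12]=8
after or $t5, $t5, $t4: $t5=(-3)|8=-3
after sub $t4, $t4, 17: $t4=8-17=-9
after add $t1, $t1, 4: $t1=12+4=16
after add $t7, $t7, 3: $t7=10+3=13
cmp $t7, 16  (cmp 13,16)
blt loop: taken
after lw $t4, 0($t1): $t4=M[16]=22
after or $t5, $t5, $t4: $t5=(-3)|22=-1
after sub $t4, $t4, 17: $t4=22-17=5
after add $t1, $t1, 4: $t1=16+4=20
after add $t7, $t7, 3: $t7=13+3=16
cmp $t7, 16  (cmp 16,16)
blt loop: not taken
after sll $t4, $t4, 4: $t4=5<<4=80
halt.
Total executed instructions: 41.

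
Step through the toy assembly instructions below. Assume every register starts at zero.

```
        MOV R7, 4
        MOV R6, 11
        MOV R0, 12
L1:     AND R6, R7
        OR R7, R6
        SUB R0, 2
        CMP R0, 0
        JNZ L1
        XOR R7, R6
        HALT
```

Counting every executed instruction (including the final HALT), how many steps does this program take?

R7=4
R6=11
R0=12
R6=11&4=0
R7=4|0=4
R0=12-2=10
CMP R0, 0  (cmp 10,0)
JNZ L1: taken
R6=0&4=0
R7=4|0=4
R0=10-2=8
CMP R0, 0  (cmp 8,0)
JNZ L1: taken
R6=0&4=0
R7=4|0=4
R0=8-2=6
CMP R0, 0  (cmp 6,0)
JNZ L1: taken
R6=0&4=0
R7=4|0=4
R0=6-2=4
CMP R0, 0  (cmp 4,0)
JNZ L1: taken
R6=0&4=0
R7=4|0=4
R0=4-2=2
CMP R0, 0  (cmp 2,0)
JNZ L1: taken
R6=0&4=0
R7=4|0=4
R0=2-2=0
CMP R0, 0  (cmp 0,0)
JNZ L1: not taken
R7=4^0=4
halt.
Total executed instructions: 35.

35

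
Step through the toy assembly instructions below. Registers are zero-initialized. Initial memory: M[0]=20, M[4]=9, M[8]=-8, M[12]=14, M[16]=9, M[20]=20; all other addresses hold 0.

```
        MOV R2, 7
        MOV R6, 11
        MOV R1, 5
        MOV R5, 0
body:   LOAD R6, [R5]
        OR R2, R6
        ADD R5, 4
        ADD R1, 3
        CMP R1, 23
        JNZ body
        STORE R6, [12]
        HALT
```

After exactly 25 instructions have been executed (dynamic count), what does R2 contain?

R2=7
R6=11
R1=5
R5=0
R6=M[0]=20
R2=7|20=23
R5=0+4=4
R1=5+3=8
CMP R1, 23  (cmp 8,23)
JNZ body: taken
R6=M[4]=9
R2=23|9=31
R5=4+4=8
R1=8+3=11
CMP R1, 23  (cmp 11,23)
JNZ body: taken
R6=M[8]=-8
R2=31|(-8)=-1
R5=8+4=12
R1=11+3=14
CMP R1, 23  (cmp 14,23)
JNZ body: taken
R6=M[12]=14
R2=(-1)|14=-1
R5=12+4=16
After step 25: R2 = -1.

-1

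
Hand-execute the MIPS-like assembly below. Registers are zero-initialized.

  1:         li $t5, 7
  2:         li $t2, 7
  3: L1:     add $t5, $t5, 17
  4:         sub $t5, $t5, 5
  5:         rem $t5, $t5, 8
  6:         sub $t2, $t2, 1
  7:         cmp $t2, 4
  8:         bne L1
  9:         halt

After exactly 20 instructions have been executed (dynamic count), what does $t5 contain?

$t5=7
$t2=7
$t5=7+17=24
$t5=24-5=19
$t5=19%8=3
$t2=7-1=6
cmp $t2, 4  (cmp 6,4)
bne L1: taken
$t5=3+17=20
$t5=20-5=15
$t5=15%8=7
$t2=6-1=5
cmp $t2, 4  (cmp 5,4)
bne L1: taken
$t5=7+17=24
$t5=24-5=19
$t5=19%8=3
$t2=5-1=4
cmp $t2, 4  (cmp 4,4)
bne L1: not taken
After step 20: $t5 = 3.

3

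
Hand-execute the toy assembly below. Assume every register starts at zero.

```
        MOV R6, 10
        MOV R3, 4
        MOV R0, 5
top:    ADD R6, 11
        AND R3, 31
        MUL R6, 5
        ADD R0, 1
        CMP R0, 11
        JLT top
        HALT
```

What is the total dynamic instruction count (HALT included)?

MOV R6, 10 → R6=10
MOV R3, 4 → R3=4
MOV R0, 5 → R0=5
ADD R6, 11 → R6=10+11=21
AND R3, 31 → R3=4&31=4
MUL R6, 5 → R6=21*5=105
ADD R0, 1 → R0=5+1=6
CMP R0, 11  (cmp 6,11)
JLT top: taken
ADD R6, 11 → R6=105+11=116
AND R3, 31 → R3=4&31=4
MUL R6, 5 → R6=116*5=580
ADD R0, 1 → R0=6+1=7
CMP R0, 11  (cmp 7,11)
JLT top: taken
ADD R6, 11 → R6=580+11=591
AND R3, 31 → R3=4&31=4
MUL R6, 5 → R6=591*5=2955
ADD R0, 1 → R0=7+1=8
CMP R0, 11  (cmp 8,11)
JLT top: taken
ADD R6, 11 → R6=2955+11=2966
AND R3, 31 → R3=4&31=4
MUL R6, 5 → R6=2966*5=14830
ADD R0, 1 → R0=8+1=9
CMP R0, 11  (cmp 9,11)
JLT top: taken
ADD R6, 11 → R6=14830+11=14841
AND R3, 31 → R3=4&31=4
MUL R6, 5 → R6=14841*5=74205
ADD R0, 1 → R0=9+1=10
CMP R0, 11  (cmp 10,11)
JLT top: taken
ADD R6, 11 → R6=74205+11=74216
AND R3, 31 → R3=4&31=4
MUL R6, 5 → R6=74216*5=371080
ADD R0, 1 → R0=10+1=11
CMP R0, 11  (cmp 11,11)
JLT top: not taken
halt.
Total executed instructions: 40.

40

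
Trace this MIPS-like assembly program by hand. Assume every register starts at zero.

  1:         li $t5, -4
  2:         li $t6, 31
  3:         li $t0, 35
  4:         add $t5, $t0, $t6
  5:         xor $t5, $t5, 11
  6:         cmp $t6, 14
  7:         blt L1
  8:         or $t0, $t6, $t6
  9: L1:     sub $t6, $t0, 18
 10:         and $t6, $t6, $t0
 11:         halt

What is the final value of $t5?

73

after li $t5, -4: $t5=-4
after li $t6, 31: $t6=31
after li $t0, 35: $t0=35
after add $t5, $t0, $t6: $t5=35+31=66
after xor $t5, $t5, 11: $t5=66^11=73
cmp $t6, 14  (cmp 31,14)
blt L1: not taken
after or $t0, $t6, $t6: $t0=31|31=31
after sub $t6, $t0, 18: $t6=31-18=13
after and $t6, $t6, $t0: $t6=13&31=13
halt.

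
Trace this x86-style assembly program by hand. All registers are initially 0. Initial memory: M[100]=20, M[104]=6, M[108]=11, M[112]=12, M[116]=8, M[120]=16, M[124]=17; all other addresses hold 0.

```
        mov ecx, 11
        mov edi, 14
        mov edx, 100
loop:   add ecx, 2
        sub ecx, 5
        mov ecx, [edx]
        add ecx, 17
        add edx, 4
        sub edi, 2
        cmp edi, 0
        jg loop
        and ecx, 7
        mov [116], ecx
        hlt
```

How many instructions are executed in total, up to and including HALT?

mov ecx, 11 → ecx=11
mov edi, 14 → edi=14
mov edx, 100 → edx=100
add ecx, 2 → ecx=11+2=13
sub ecx, 5 → ecx=13-5=8
mov ecx, [edx] → ecx=M[100]=20
add ecx, 17 → ecx=20+17=37
add edx, 4 → edx=100+4=104
sub edi, 2 → edi=14-2=12
cmp edi, 0  (cmp 12,0)
jg loop: taken
add ecx, 2 → ecx=37+2=39
sub ecx, 5 → ecx=39-5=34
mov ecx, [edx] → ecx=M[104]=6
add ecx, 17 → ecx=6+17=23
add edx, 4 → edx=104+4=108
sub edi, 2 → edi=12-2=10
cmp edi, 0  (cmp 10,0)
jg loop: taken
add ecx, 2 → ecx=23+2=25
sub ecx, 5 → ecx=25-5=20
mov ecx, [edx] → ecx=M[108]=11
add ecx, 17 → ecx=11+17=28
add edx, 4 → edx=108+4=112
sub edi, 2 → edi=10-2=8
cmp edi, 0  (cmp 8,0)
jg loop: taken
add ecx, 2 → ecx=28+2=30
sub ecx, 5 → ecx=30-5=25
mov ecx, [edx] → ecx=M[112]=12
add ecx, 17 → ecx=12+17=29
add edx, 4 → edx=112+4=116
sub edi, 2 → edi=8-2=6
cmp edi, 0  (cmp 6,0)
jg loop: taken
add ecx, 2 → ecx=29+2=31
sub ecx, 5 → ecx=31-5=26
mov ecx, [edx] → ecx=M[116]=8
add ecx, 17 → ecx=8+17=25
add edx, 4 → edx=116+4=120
sub edi, 2 → edi=6-2=4
cmp edi, 0  (cmp 4,0)
jg loop: taken
add ecx, 2 → ecx=25+2=27
sub ecx, 5 → ecx=27-5=22
mov ecx, [edx] → ecx=M[120]=16
add ecx, 17 → ecx=16+17=33
add edx, 4 → edx=120+4=124
sub edi, 2 → edi=4-2=2
cmp edi, 0  (cmp 2,0)
jg loop: taken
add ecx, 2 → ecx=33+2=35
sub ecx, 5 → ecx=35-5=30
mov ecx, [edx] → ecx=M[124]=17
add ecx, 17 → ecx=17+17=34
add edx, 4 → edx=124+4=128
sub edi, 2 → edi=2-2=0
cmp edi, 0  (cmp 0,0)
jg loop: not taken
and ecx, 7 → ecx=34&7=2
mov [116], ecx → M[116]=2
halt.
Total executed instructions: 62.

62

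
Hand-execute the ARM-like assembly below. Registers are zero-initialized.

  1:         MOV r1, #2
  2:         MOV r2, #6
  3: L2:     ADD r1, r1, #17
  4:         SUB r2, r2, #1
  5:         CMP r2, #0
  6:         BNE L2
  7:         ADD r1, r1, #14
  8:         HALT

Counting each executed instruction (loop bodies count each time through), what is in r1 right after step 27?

r1=2
r2=6
r1=2+17=19
r2=6-1=5
CMP r2, #0  (cmp 5,0)
BNE L2: taken
r1=19+17=36
r2=5-1=4
CMP r2, #0  (cmp 4,0)
BNE L2: taken
r1=36+17=53
r2=4-1=3
CMP r2, #0  (cmp 3,0)
BNE L2: taken
r1=53+17=70
r2=3-1=2
CMP r2, #0  (cmp 2,0)
BNE L2: taken
r1=70+17=87
r2=2-1=1
CMP r2, #0  (cmp 1,0)
BNE L2: taken
r1=87+17=104
r2=1-1=0
CMP r2, #0  (cmp 0,0)
BNE L2: not taken
r1=104+14=118
After step 27: r1 = 118.

118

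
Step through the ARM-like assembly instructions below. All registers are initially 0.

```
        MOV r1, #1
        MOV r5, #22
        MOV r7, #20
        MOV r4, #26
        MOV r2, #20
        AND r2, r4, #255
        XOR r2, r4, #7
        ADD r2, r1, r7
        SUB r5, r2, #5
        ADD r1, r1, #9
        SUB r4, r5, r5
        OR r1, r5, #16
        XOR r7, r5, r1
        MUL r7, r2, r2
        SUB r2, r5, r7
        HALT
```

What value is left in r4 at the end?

0

after MOV r1, #1: r1=1
after MOV r5, #22: r5=22
after MOV r7, #20: r7=20
after MOV r4, #26: r4=26
after MOV r2, #20: r2=20
after AND r2, r4, #255: r2=26&255=26
after XOR r2, r4, #7: r2=26^7=29
after ADD r2, r1, r7: r2=1+20=21
after SUB r5, r2, #5: r5=21-5=16
after ADD r1, r1, #9: r1=1+9=10
after SUB r4, r5, r5: r4=16-16=0
after OR r1, r5, #16: r1=16|16=16
after XOR r7, r5, r1: r7=16^16=0
after MUL r7, r2, r2: r7=21*21=441
after SUB r2, r5, r7: r2=16-441=-425
halt.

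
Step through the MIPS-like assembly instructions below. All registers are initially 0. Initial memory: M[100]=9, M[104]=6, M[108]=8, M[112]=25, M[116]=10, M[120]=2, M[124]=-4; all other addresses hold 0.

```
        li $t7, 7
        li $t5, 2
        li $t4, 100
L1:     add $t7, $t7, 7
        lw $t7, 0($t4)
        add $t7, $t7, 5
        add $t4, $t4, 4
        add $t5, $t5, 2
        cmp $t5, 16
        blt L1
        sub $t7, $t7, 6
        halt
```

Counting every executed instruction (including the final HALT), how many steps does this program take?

54

li $t7, 7 → $t7=7
li $t5, 2 → $t5=2
li $t4, 100 → $t4=100
add $t7, $t7, 7 → $t7=7+7=14
lw $t7, 0($t4) → $t7=M[100]=9
add $t7, $t7, 5 → $t7=9+5=14
add $t4, $t4, 4 → $t4=100+4=104
add $t5, $t5, 2 → $t5=2+2=4
cmp $t5, 16  (cmp 4,16)
blt L1: taken
add $t7, $t7, 7 → $t7=14+7=21
lw $t7, 0($t4) → $t7=M[104]=6
add $t7, $t7, 5 → $t7=6+5=11
add $t4, $t4, 4 → $t4=104+4=108
add $t5, $t5, 2 → $t5=4+2=6
cmp $t5, 16  (cmp 6,16)
blt L1: taken
add $t7, $t7, 7 → $t7=11+7=18
lw $t7, 0($t4) → $t7=M[108]=8
add $t7, $t7, 5 → $t7=8+5=13
add $t4, $t4, 4 → $t4=108+4=112
add $t5, $t5, 2 → $t5=6+2=8
cmp $t5, 16  (cmp 8,16)
blt L1: taken
add $t7, $t7, 7 → $t7=13+7=20
lw $t7, 0($t4) → $t7=M[112]=25
add $t7, $t7, 5 → $t7=25+5=30
add $t4, $t4, 4 → $t4=112+4=116
add $t5, $t5, 2 → $t5=8+2=10
cmp $t5, 16  (cmp 10,16)
blt L1: taken
add $t7, $t7, 7 → $t7=30+7=37
lw $t7, 0($t4) → $t7=M[116]=10
add $t7, $t7, 5 → $t7=10+5=15
add $t4, $t4, 4 → $t4=116+4=120
add $t5, $t5, 2 → $t5=10+2=12
cmp $t5, 16  (cmp 12,16)
blt L1: taken
add $t7, $t7, 7 → $t7=15+7=22
lw $t7, 0($t4) → $t7=M[120]=2
add $t7, $t7, 5 → $t7=2+5=7
add $t4, $t4, 4 → $t4=120+4=124
add $t5, $t5, 2 → $t5=12+2=14
cmp $t5, 16  (cmp 14,16)
blt L1: taken
add $t7, $t7, 7 → $t7=7+7=14
lw $t7, 0($t4) → $t7=M[124]=-4
add $t7, $t7, 5 → $t7=(-4)+5=1
add $t4, $t4, 4 → $t4=124+4=128
add $t5, $t5, 2 → $t5=14+2=16
cmp $t5, 16  (cmp 16,16)
blt L1: not taken
sub $t7, $t7, 6 → $t7=1-6=-5
halt.
Total executed instructions: 54.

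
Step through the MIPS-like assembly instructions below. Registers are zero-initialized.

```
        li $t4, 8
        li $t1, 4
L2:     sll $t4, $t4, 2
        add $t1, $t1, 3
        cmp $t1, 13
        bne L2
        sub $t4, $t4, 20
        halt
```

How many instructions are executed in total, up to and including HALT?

16

after li $t4, 8: $t4=8
after li $t1, 4: $t1=4
after sll $t4, $t4, 2: $t4=8<<2=32
after add $t1, $t1, 3: $t1=4+3=7
cmp $t1, 13  (cmp 7,13)
bne L2: taken
after sll $t4, $t4, 2: $t4=32<<2=128
after add $t1, $t1, 3: $t1=7+3=10
cmp $t1, 13  (cmp 10,13)
bne L2: taken
after sll $t4, $t4, 2: $t4=128<<2=512
after add $t1, $t1, 3: $t1=10+3=13
cmp $t1, 13  (cmp 13,13)
bne L2: not taken
after sub $t4, $t4, 20: $t4=512-20=492
halt.
Total executed instructions: 16.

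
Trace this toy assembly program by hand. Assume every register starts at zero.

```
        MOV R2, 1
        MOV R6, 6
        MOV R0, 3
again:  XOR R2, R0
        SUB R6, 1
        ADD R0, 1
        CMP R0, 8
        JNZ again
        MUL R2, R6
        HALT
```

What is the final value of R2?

2

after MOV R2, 1: R2=1
after MOV R6, 6: R6=6
after MOV R0, 3: R0=3
after XOR R2, R0: R2=1^3=2
after SUB R6, 1: R6=6-1=5
after ADD R0, 1: R0=3+1=4
CMP R0, 8  (cmp 4,8)
JNZ again: taken
after XOR R2, R0: R2=2^4=6
after SUB R6, 1: R6=5-1=4
after ADD R0, 1: R0=4+1=5
CMP R0, 8  (cmp 5,8)
JNZ again: taken
after XOR R2, R0: R2=6^5=3
after SUB R6, 1: R6=4-1=3
after ADD R0, 1: R0=5+1=6
CMP R0, 8  (cmp 6,8)
JNZ again: taken
after XOR R2, R0: R2=3^6=5
after SUB R6, 1: R6=3-1=2
after ADD R0, 1: R0=6+1=7
CMP R0, 8  (cmp 7,8)
JNZ again: taken
after XOR R2, R0: R2=5^7=2
after SUB R6, 1: R6=2-1=1
after ADD R0, 1: R0=7+1=8
CMP R0, 8  (cmp 8,8)
JNZ again: not taken
after MUL R2, R6: R2=2*1=2
halt.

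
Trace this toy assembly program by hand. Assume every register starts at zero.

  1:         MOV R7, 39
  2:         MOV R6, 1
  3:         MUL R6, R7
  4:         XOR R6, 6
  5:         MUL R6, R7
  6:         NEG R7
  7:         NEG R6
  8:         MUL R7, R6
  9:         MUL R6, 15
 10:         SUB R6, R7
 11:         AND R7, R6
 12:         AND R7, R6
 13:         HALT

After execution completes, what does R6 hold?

MOV R7, 39 → R7=39
MOV R6, 1 → R6=1
MUL R6, R7 → R6=1*39=39
XOR R6, 6 → R6=39^6=33
MUL R6, R7 → R6=33*39=1287
NEG R7 → R7=-(39)=-39
NEG R6 → R6=-(1287)=-1287
MUL R7, R6 → R7=(-39)*(-1287)=50193
MUL R6, 15 → R6=(-1287)*15=-19305
SUB R6, R7 → R6=(-19305)-50193=-69498
AND R7, R6 → R7=50193&(-69498)=49152
AND R7, R6 → R7=49152&(-69498)=49152
halt.

-69498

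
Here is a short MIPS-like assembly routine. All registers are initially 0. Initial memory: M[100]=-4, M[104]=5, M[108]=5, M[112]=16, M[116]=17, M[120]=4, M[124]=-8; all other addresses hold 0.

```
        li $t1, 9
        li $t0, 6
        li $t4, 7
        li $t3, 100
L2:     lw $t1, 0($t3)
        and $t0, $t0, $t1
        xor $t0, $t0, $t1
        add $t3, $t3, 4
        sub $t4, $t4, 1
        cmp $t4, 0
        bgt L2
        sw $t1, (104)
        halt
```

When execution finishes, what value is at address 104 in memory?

$t1=9
$t0=6
$t4=7
$t3=100
$t1=M[100]=-4
$t0=6&(-4)=4
$t0=4^(-4)=-8
$t3=100+4=104
$t4=7-1=6
cmp $t4, 0  (cmp 6,0)
bgt L2: taken
$t1=M[104]=5
$t0=(-8)&5=0
$t0=0^5=5
$t3=104+4=108
$t4=6-1=5
cmp $t4, 0  (cmp 5,0)
bgt L2: taken
$t1=M[108]=5
$t0=5&5=5
$t0=5^5=0
$t3=108+4=112
$t4=5-1=4
cmp $t4, 0  (cmp 4,0)
bgt L2: taken
$t1=M[112]=16
$t0=0&16=0
$t0=0^16=16
$t3=112+4=116
$t4=4-1=3
cmp $t4, 0  (cmp 3,0)
bgt L2: taken
$t1=M[116]=17
$t0=16&17=16
$t0=16^17=1
$t3=116+4=120
$t4=3-1=2
cmp $t4, 0  (cmp 2,0)
bgt L2: taken
$t1=M[120]=4
$t0=1&4=0
$t0=0^4=4
$t3=120+4=124
$t4=2-1=1
cmp $t4, 0  (cmp 1,0)
bgt L2: taken
$t1=M[124]=-8
$t0=4&(-8)=0
$t0=0^(-8)=-8
$t3=124+4=128
$t4=1-1=0
cmp $t4, 0  (cmp 0,0)
bgt L2: not taken
sw $t1, (104) → M[104]=-8
halt.

-8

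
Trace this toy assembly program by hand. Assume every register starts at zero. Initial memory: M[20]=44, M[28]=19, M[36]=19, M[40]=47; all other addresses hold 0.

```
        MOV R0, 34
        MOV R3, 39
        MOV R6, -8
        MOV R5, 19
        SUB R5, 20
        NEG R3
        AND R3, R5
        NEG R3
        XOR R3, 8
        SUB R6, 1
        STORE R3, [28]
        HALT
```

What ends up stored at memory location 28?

R0=34
R3=39
R6=-8
R5=19
R5=19-20=-1
R3=-(39)=-39
R3=(-39)&(-1)=-39
R3=-(-39)=39
R3=39^8=47
R6=(-8)-1=-9
STORE R3, [28] → M[28]=47
halt.

47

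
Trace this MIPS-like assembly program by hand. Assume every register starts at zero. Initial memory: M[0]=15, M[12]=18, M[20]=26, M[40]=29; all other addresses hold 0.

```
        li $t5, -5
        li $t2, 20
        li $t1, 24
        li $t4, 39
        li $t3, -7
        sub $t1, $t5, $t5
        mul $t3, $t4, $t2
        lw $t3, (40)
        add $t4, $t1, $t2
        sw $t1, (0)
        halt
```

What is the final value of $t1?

after li $t5, -5: $t5=-5
after li $t2, 20: $t2=20
after li $t1, 24: $t1=24
after li $t4, 39: $t4=39
after li $t3, -7: $t3=-7
after sub $t1, $t5, $t5: $t1=(-5)-(-5)=0
after mul $t3, $t4, $t2: $t3=39*20=780
after lw $t3, (40): $t3=M[40]=29
after add $t4, $t1, $t2: $t4=0+20=20
sw $t1, (0) → M[0]=0
halt.

0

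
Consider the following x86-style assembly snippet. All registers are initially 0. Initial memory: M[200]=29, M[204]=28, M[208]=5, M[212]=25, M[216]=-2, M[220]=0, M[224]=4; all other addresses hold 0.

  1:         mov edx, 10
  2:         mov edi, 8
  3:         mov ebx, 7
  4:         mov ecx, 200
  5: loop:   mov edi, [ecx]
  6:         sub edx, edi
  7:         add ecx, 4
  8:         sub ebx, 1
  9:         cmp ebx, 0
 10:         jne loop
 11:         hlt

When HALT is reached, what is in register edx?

mov edx, 10 → edx=10
mov edi, 8 → edi=8
mov ebx, 7 → ebx=7
mov ecx, 200 → ecx=200
mov edi, [ecx] → edi=M[200]=29
sub edx, edi → edx=10-29=-19
add ecx, 4 → ecx=200+4=204
sub ebx, 1 → ebx=7-1=6
cmp ebx, 0  (cmp 6,0)
jne loop: taken
mov edi, [ecx] → edi=M[204]=28
sub edx, edi → edx=(-19)-28=-47
add ecx, 4 → ecx=204+4=208
sub ebx, 1 → ebx=6-1=5
cmp ebx, 0  (cmp 5,0)
jne loop: taken
mov edi, [ecx] → edi=M[208]=5
sub edx, edi → edx=(-47)-5=-52
add ecx, 4 → ecx=208+4=212
sub ebx, 1 → ebx=5-1=4
cmp ebx, 0  (cmp 4,0)
jne loop: taken
mov edi, [ecx] → edi=M[212]=25
sub edx, edi → edx=(-52)-25=-77
add ecx, 4 → ecx=212+4=216
sub ebx, 1 → ebx=4-1=3
cmp ebx, 0  (cmp 3,0)
jne loop: taken
mov edi, [ecx] → edi=M[216]=-2
sub edx, edi → edx=(-77)-(-2)=-75
add ecx, 4 → ecx=216+4=220
sub ebx, 1 → ebx=3-1=2
cmp ebx, 0  (cmp 2,0)
jne loop: taken
mov edi, [ecx] → edi=M[220]=0
sub edx, edi → edx=(-75)-0=-75
add ecx, 4 → ecx=220+4=224
sub ebx, 1 → ebx=2-1=1
cmp ebx, 0  (cmp 1,0)
jne loop: taken
mov edi, [ecx] → edi=M[224]=4
sub edx, edi → edx=(-75)-4=-79
add ecx, 4 → ecx=224+4=228
sub ebx, 1 → ebx=1-1=0
cmp ebx, 0  (cmp 0,0)
jne loop: not taken
halt.

-79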